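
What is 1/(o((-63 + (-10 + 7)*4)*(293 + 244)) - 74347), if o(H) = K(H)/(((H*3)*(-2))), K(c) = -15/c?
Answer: -648830250/48238582596749 ≈ -1.3450e-5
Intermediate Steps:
o(H) = 5/(2*H²) (o(H) = (-15/H)/(((H*3)*(-2))) = (-15/H)/(((3*H)*(-2))) = (-15/H)/((-6*H)) = (-15/H)*(-1/(6*H)) = 5/(2*H²))
1/(o((-63 + (-10 + 7)*4)*(293 + 244)) - 74347) = 1/(5/(2*((-63 + (-10 + 7)*4)*(293 + 244))²) - 74347) = 1/(5/(2*((-63 - 3*4)*537)²) - 74347) = 1/(5/(2*((-63 - 12)*537)²) - 74347) = 1/(5/(2*(-75*537)²) - 74347) = 1/((5/2)/(-40275)² - 74347) = 1/((5/2)*(1/1622075625) - 74347) = 1/(1/648830250 - 74347) = 1/(-48238582596749/648830250) = -648830250/48238582596749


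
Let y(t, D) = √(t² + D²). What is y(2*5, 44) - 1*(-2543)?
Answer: 2543 + 2*√509 ≈ 2588.1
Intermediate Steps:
y(t, D) = √(D² + t²)
y(2*5, 44) - 1*(-2543) = √(44² + (2*5)²) - 1*(-2543) = √(1936 + 10²) + 2543 = √(1936 + 100) + 2543 = √2036 + 2543 = 2*√509 + 2543 = 2543 + 2*√509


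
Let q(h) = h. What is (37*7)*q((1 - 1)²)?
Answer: 0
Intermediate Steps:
(37*7)*q((1 - 1)²) = (37*7)*(1 - 1)² = 259*0² = 259*0 = 0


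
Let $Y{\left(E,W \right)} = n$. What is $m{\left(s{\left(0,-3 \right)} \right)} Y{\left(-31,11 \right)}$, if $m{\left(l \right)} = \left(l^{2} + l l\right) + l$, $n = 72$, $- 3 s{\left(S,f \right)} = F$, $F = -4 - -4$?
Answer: $0$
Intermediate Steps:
$F = 0$ ($F = -4 + 4 = 0$)
$s{\left(S,f \right)} = 0$ ($s{\left(S,f \right)} = \left(- \frac{1}{3}\right) 0 = 0$)
$Y{\left(E,W \right)} = 72$
$m{\left(l \right)} = l + 2 l^{2}$ ($m{\left(l \right)} = \left(l^{2} + l^{2}\right) + l = 2 l^{2} + l = l + 2 l^{2}$)
$m{\left(s{\left(0,-3 \right)} \right)} Y{\left(-31,11 \right)} = 0 \left(1 + 2 \cdot 0\right) 72 = 0 \left(1 + 0\right) 72 = 0 \cdot 1 \cdot 72 = 0 \cdot 72 = 0$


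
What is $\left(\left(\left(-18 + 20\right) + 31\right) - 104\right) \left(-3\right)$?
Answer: $213$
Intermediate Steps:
$\left(\left(\left(-18 + 20\right) + 31\right) - 104\right) \left(-3\right) = \left(\left(2 + 31\right) - 104\right) \left(-3\right) = \left(33 - 104\right) \left(-3\right) = \left(-71\right) \left(-3\right) = 213$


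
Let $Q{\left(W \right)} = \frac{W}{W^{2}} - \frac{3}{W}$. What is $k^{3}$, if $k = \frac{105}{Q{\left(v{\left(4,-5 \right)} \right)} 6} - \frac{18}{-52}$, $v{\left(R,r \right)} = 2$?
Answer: $- \frac{11089567}{2197} \approx -5047.6$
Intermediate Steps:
$Q{\left(W \right)} = - \frac{2}{W}$ ($Q{\left(W \right)} = \frac{W}{W^{2}} - \frac{3}{W} = \frac{1}{W} - \frac{3}{W} = - \frac{2}{W}$)
$k = - \frac{223}{13}$ ($k = \frac{105}{- \frac{2}{2} \cdot 6} - \frac{18}{-52} = \frac{105}{\left(-2\right) \frac{1}{2} \cdot 6} - - \frac{9}{26} = \frac{105}{\left(-1\right) 6} + \frac{9}{26} = \frac{105}{-6} + \frac{9}{26} = 105 \left(- \frac{1}{6}\right) + \frac{9}{26} = - \frac{35}{2} + \frac{9}{26} = - \frac{223}{13} \approx -17.154$)
$k^{3} = \left(- \frac{223}{13}\right)^{3} = - \frac{11089567}{2197}$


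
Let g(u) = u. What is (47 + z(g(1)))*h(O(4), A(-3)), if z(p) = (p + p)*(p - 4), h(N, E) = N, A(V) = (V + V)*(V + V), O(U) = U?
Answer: 164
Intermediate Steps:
A(V) = 4*V**2 (A(V) = (2*V)*(2*V) = 4*V**2)
z(p) = 2*p*(-4 + p) (z(p) = (2*p)*(-4 + p) = 2*p*(-4 + p))
(47 + z(g(1)))*h(O(4), A(-3)) = (47 + 2*1*(-4 + 1))*4 = (47 + 2*1*(-3))*4 = (47 - 6)*4 = 41*4 = 164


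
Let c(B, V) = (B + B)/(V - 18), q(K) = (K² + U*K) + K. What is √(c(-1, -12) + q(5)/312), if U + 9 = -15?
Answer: I*√33735/390 ≈ 0.47095*I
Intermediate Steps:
U = -24 (U = -9 - 15 = -24)
q(K) = K² - 23*K (q(K) = (K² - 24*K) + K = K² - 23*K)
c(B, V) = 2*B/(-18 + V) (c(B, V) = (2*B)/(-18 + V) = 2*B/(-18 + V))
√(c(-1, -12) + q(5)/312) = √(2*(-1)/(-18 - 12) + (5*(-23 + 5))/312) = √(2*(-1)/(-30) + (5*(-18))*(1/312)) = √(2*(-1)*(-1/30) - 90*1/312) = √(1/15 - 15/52) = √(-173/780) = I*√33735/390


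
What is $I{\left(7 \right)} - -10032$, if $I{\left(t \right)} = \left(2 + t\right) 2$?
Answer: $10050$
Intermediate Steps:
$I{\left(t \right)} = 4 + 2 t$
$I{\left(7 \right)} - -10032 = \left(4 + 2 \cdot 7\right) - -10032 = \left(4 + 14\right) + 10032 = 18 + 10032 = 10050$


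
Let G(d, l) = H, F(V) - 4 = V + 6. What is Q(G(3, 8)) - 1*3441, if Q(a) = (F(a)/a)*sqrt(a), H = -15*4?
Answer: -3441 + 5*I*sqrt(15)/3 ≈ -3441.0 + 6.455*I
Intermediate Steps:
F(V) = 10 + V (F(V) = 4 + (V + 6) = 4 + (6 + V) = 10 + V)
H = -60 (H = -5*12 = -60)
G(d, l) = -60
Q(a) = (10 + a)/sqrt(a) (Q(a) = ((10 + a)/a)*sqrt(a) = (10 + a)/sqrt(a))
Q(G(3, 8)) - 1*3441 = (10 - 60)/sqrt(-60) - 1*3441 = -I*sqrt(15)/30*(-50) - 3441 = 5*I*sqrt(15)/3 - 3441 = -3441 + 5*I*sqrt(15)/3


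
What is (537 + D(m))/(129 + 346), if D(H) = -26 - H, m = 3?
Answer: 508/475 ≈ 1.0695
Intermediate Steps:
(537 + D(m))/(129 + 346) = (537 + (-26 - 1*3))/(129 + 346) = (537 + (-26 - 3))/475 = (537 - 29)*(1/475) = 508*(1/475) = 508/475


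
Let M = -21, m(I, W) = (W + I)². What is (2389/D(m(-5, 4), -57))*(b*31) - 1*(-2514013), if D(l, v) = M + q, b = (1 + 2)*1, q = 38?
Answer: 42960398/17 ≈ 2.5271e+6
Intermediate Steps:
m(I, W) = (I + W)²
b = 3 (b = 3*1 = 3)
D(l, v) = 17 (D(l, v) = -21 + 38 = 17)
(2389/D(m(-5, 4), -57))*(b*31) - 1*(-2514013) = (2389/17)*(3*31) - 1*(-2514013) = (2389*(1/17))*93 + 2514013 = (2389/17)*93 + 2514013 = 222177/17 + 2514013 = 42960398/17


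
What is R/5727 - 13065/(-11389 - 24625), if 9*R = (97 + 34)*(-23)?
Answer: 24560831/80707374 ≈ 0.30432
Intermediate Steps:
R = -3013/9 (R = ((97 + 34)*(-23))/9 = (131*(-23))/9 = (⅑)*(-3013) = -3013/9 ≈ -334.78)
R/5727 - 13065/(-11389 - 24625) = -3013/9/5727 - 13065/(-11389 - 24625) = -3013/9*1/5727 - 13065/(-36014) = -131/2241 - 13065*(-1/36014) = -131/2241 + 13065/36014 = 24560831/80707374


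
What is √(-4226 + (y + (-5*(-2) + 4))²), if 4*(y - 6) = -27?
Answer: I*√64807/4 ≈ 63.643*I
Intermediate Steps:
y = -¾ (y = 6 + (¼)*(-27) = 6 - 27/4 = -¾ ≈ -0.75000)
√(-4226 + (y + (-5*(-2) + 4))²) = √(-4226 + (-¾ + (-5*(-2) + 4))²) = √(-4226 + (-¾ + (10 + 4))²) = √(-4226 + (-¾ + 14)²) = √(-4226 + (53/4)²) = √(-4226 + 2809/16) = √(-64807/16) = I*√64807/4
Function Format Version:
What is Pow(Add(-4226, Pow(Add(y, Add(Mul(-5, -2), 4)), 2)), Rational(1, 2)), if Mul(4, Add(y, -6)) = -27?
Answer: Mul(Rational(1, 4), I, Pow(64807, Rational(1, 2))) ≈ Mul(63.643, I)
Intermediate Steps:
y = Rational(-3, 4) (y = Add(6, Mul(Rational(1, 4), -27)) = Add(6, Rational(-27, 4)) = Rational(-3, 4) ≈ -0.75000)
Pow(Add(-4226, Pow(Add(y, Add(Mul(-5, -2), 4)), 2)), Rational(1, 2)) = Pow(Add(-4226, Pow(Add(Rational(-3, 4), Add(Mul(-5, -2), 4)), 2)), Rational(1, 2)) = Pow(Add(-4226, Pow(Add(Rational(-3, 4), Add(10, 4)), 2)), Rational(1, 2)) = Pow(Add(-4226, Pow(Add(Rational(-3, 4), 14), 2)), Rational(1, 2)) = Pow(Add(-4226, Pow(Rational(53, 4), 2)), Rational(1, 2)) = Pow(Add(-4226, Rational(2809, 16)), Rational(1, 2)) = Pow(Rational(-64807, 16), Rational(1, 2)) = Mul(Rational(1, 4), I, Pow(64807, Rational(1, 2)))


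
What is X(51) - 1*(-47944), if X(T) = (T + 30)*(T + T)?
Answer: 56206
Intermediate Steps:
X(T) = 2*T*(30 + T) (X(T) = (30 + T)*(2*T) = 2*T*(30 + T))
X(51) - 1*(-47944) = 2*51*(30 + 51) - 1*(-47944) = 2*51*81 + 47944 = 8262 + 47944 = 56206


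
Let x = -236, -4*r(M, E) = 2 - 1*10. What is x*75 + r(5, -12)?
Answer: -17698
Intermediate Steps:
r(M, E) = 2 (r(M, E) = -(2 - 1*10)/4 = -(2 - 10)/4 = -¼*(-8) = 2)
x*75 + r(5, -12) = -236*75 + 2 = -17700 + 2 = -17698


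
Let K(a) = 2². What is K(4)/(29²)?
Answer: 4/841 ≈ 0.0047562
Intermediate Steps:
K(a) = 4
K(4)/(29²) = 4/(29²) = 4/841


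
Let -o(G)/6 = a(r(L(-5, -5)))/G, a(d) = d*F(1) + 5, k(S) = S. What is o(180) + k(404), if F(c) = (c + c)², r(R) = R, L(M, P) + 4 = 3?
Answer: 12119/30 ≈ 403.97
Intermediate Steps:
L(M, P) = -1 (L(M, P) = -4 + 3 = -1)
F(c) = 4*c² (F(c) = (2*c)² = 4*c²)
a(d) = 5 + 4*d (a(d) = d*(4*1²) + 5 = d*(4*1) + 5 = d*4 + 5 = 4*d + 5 = 5 + 4*d)
o(G) = -6/G (o(G) = -6*(5 + 4*(-1))/G = -6*(5 - 4)/G = -6/G)
o(180) + k(404) = -6/180 + 404 = -6*1/180 + 404 = -1/30 + 404 = 12119/30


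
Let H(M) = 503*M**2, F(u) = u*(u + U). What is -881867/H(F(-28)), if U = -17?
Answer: -125981/114080400 ≈ -0.0011043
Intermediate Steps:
F(u) = u*(-17 + u) (F(u) = u*(u - 17) = u*(-17 + u))
-881867/H(F(-28)) = -881867*1/(394352*(-17 - 28)**2) = -881867/(503*(-28*(-45))**2) = -881867/(503*1260**2) = -881867/(503*1587600) = -881867/798562800 = -881867*1/798562800 = -125981/114080400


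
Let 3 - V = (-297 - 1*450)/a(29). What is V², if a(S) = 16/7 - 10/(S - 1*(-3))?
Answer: 7111042929/48841 ≈ 1.4560e+5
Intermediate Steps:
a(S) = 16/7 - 10/(3 + S) (a(S) = 16*(⅐) - 10/(S + 3) = 16/7 - 10/(3 + S))
V = 84327/221 (V = 3 - (-297 - 1*450)/(2*(-11 + 8*29)/(7*(3 + 29))) = 3 - (-297 - 450)/((2/7)*(-11 + 232)/32) = 3 - (-747)/((2/7)*(1/32)*221) = 3 - (-747)/221/112 = 3 - (-747)*112/221 = 3 - 1*(-83664/221) = 3 + 83664/221 = 84327/221 ≈ 381.57)
V² = (84327/221)² = 7111042929/48841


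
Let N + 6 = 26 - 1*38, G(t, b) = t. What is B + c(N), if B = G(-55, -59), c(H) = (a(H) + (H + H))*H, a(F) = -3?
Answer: 647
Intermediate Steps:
N = -18 (N = -6 + (26 - 1*38) = -6 + (26 - 38) = -6 - 12 = -18)
c(H) = H*(-3 + 2*H) (c(H) = (-3 + (H + H))*H = (-3 + 2*H)*H = H*(-3 + 2*H))
B = -55
B + c(N) = -55 - 18*(-3 + 2*(-18)) = -55 - 18*(-3 - 36) = -55 - 18*(-39) = -55 + 702 = 647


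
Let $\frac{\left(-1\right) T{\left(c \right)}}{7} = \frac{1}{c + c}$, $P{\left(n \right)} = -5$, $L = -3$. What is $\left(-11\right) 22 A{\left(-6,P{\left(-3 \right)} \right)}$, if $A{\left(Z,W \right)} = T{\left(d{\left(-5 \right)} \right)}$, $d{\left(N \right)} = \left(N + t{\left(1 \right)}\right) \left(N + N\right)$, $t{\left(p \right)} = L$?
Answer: $\frac{847}{80} \approx 10.587$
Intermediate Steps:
$t{\left(p \right)} = -3$
$d{\left(N \right)} = 2 N \left(-3 + N\right)$ ($d{\left(N \right)} = \left(N - 3\right) \left(N + N\right) = \left(-3 + N\right) 2 N = 2 N \left(-3 + N\right)$)
$T{\left(c \right)} = - \frac{7}{2 c}$ ($T{\left(c \right)} = - \frac{7}{c + c} = - \frac{7}{2 c}$)
$A{\left(Z,W \right)} = - \frac{7}{160}$ ($A{\left(Z,W \right)} = - \frac{7}{2 \cdot 2 \left(-5\right) \left(-3 - 5\right)} = - \frac{7}{2 \cdot 2 \left(-5\right) \left(-8\right)} = - \frac{7}{2 \cdot 80} = \left(- \frac{7}{2}\right) \frac{1}{80} = - \frac{7}{160}$)
$\left(-11\right) 22 A{\left(-6,P{\left(-3 \right)} \right)} = \left(-11\right) 22 \left(- \frac{7}{160}\right) = \left(-242\right) \left(- \frac{7}{160}\right) = \frac{847}{80}$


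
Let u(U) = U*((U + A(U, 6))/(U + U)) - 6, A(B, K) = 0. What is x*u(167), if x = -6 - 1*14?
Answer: -1550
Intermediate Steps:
x = -20 (x = -6 - 14 = -20)
u(U) = -6 + U/2 (u(U) = U*((U + 0)/(U + U)) - 6 = U*(U/((2*U))) - 6 = U*(U*(1/(2*U))) - 6 = U*(½) - 6 = U/2 - 6 = -6 + U/2)
x*u(167) = -20*(-6 + (½)*167) = -20*(-6 + 167/2) = -20*155/2 = -1550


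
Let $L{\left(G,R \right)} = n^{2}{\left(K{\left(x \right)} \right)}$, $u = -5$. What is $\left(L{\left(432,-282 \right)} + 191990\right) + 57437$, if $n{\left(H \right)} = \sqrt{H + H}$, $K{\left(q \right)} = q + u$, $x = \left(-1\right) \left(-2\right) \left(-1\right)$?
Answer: $249413$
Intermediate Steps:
$x = -2$ ($x = 2 \left(-1\right) = -2$)
$K{\left(q \right)} = -5 + q$ ($K{\left(q \right)} = q - 5 = -5 + q$)
$n{\left(H \right)} = \sqrt{2} \sqrt{H}$ ($n{\left(H \right)} = \sqrt{2 H} = \sqrt{2} \sqrt{H}$)
$L{\left(G,R \right)} = -14$ ($L{\left(G,R \right)} = \left(\sqrt{2} \sqrt{-5 - 2}\right)^{2} = \left(\sqrt{2} \sqrt{-7}\right)^{2} = \left(\sqrt{2} i \sqrt{7}\right)^{2} = \left(i \sqrt{14}\right)^{2} = -14$)
$\left(L{\left(432,-282 \right)} + 191990\right) + 57437 = \left(-14 + 191990\right) + 57437 = 191976 + 57437 = 249413$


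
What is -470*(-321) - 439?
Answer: 150431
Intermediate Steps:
-470*(-321) - 439 = 150870 - 439 = 150431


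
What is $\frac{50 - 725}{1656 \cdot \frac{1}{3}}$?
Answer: $- \frac{225}{184} \approx -1.2228$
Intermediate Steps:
$\frac{50 - 725}{1656 \cdot \frac{1}{3}} = - \frac{675}{552} = \left(-675\right) \frac{1}{552} = - \frac{225}{184}$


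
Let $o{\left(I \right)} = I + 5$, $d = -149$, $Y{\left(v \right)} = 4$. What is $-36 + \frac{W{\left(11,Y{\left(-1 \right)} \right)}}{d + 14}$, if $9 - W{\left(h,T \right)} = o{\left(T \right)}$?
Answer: $-36$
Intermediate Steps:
$o{\left(I \right)} = 5 + I$
$W{\left(h,T \right)} = 4 - T$ ($W{\left(h,T \right)} = 9 - \left(5 + T\right) = 4 - T$)
$-36 + \frac{W{\left(11,Y{\left(-1 \right)} \right)}}{d + 14} = -36 + \frac{4 - 4}{-149 + 14} = -36 + \frac{4 - 4}{-135} = -36 - 0 = -36 + 0 = -36$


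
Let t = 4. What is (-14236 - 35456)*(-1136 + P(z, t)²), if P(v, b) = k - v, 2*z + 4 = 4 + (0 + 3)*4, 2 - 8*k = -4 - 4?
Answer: 221315745/4 ≈ 5.5329e+7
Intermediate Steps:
k = 5/4 (k = ¼ - (-4 - 4)/8 = ¼ - ⅛*(-8) = ¼ + 1 = 5/4 ≈ 1.2500)
z = 6 (z = -2 + (4 + (0 + 3)*4)/2 = -2 + (4 + 3*4)/2 = -2 + (4 + 12)/2 = -2 + (½)*16 = -2 + 8 = 6)
P(v, b) = 5/4 - v
(-14236 - 35456)*(-1136 + P(z, t)²) = (-14236 - 35456)*(-1136 + (5/4 - 1*6)²) = -49692*(-1136 + (5/4 - 6)²) = -49692*(-1136 + (-19/4)²) = -49692*(-1136 + 361/16) = -49692*(-17815/16) = 221315745/4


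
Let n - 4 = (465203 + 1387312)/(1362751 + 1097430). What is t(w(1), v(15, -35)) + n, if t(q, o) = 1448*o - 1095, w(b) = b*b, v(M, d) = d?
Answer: -127364178036/2460181 ≈ -51770.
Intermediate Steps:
w(b) = b²
t(q, o) = -1095 + 1448*o
n = 11693239/2460181 (n = 4 + (465203 + 1387312)/(1362751 + 1097430) = 4 + 1852515/2460181 = 11693239/2460181 ≈ 4.7530)
t(w(1), v(15, -35)) + n = (-1095 + 1448*(-35)) + 11693239/2460181 = (-1095 - 50680) + 11693239/2460181 = -51775 + 11693239/2460181 = -127364178036/2460181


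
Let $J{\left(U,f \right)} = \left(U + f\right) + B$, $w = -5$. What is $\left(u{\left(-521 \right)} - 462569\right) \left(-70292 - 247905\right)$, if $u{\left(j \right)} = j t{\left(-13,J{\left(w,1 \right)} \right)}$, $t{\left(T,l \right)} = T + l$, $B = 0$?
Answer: $144369797264$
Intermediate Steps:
$J{\left(U,f \right)} = U + f$ ($J{\left(U,f \right)} = \left(U + f\right) + 0 = U + f$)
$u{\left(j \right)} = - 17 j$ ($u{\left(j \right)} = j \left(-13 + \left(-5 + 1\right)\right) = j \left(-13 - 4\right) = j \left(-17\right) = - 17 j$)
$\left(u{\left(-521 \right)} - 462569\right) \left(-70292 - 247905\right) = \left(\left(-17\right) \left(-521\right) - 462569\right) \left(-70292 - 247905\right) = \left(8857 - 462569\right) \left(-318197\right) = \left(-453712\right) \left(-318197\right) = 144369797264$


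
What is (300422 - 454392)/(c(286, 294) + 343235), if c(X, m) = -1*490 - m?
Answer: -153970/342451 ≈ -0.44961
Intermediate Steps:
c(X, m) = -490 - m
(300422 - 454392)/(c(286, 294) + 343235) = (300422 - 454392)/((-490 - 1*294) + 343235) = -153970/((-490 - 294) + 343235) = -153970/(-784 + 343235) = -153970/342451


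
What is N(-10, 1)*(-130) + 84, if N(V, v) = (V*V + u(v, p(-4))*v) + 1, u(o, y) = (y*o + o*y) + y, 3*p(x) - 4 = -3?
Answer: -13176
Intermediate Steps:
p(x) = ⅓ (p(x) = 4/3 + (⅓)*(-3) = 4/3 - 1 = ⅓)
u(o, y) = y + 2*o*y (u(o, y) = (o*y + o*y) + y = 2*o*y + y = y + 2*o*y)
N(V, v) = 1 + V² + v*(⅓ + 2*v/3) (N(V, v) = (V*V + ((1 + 2*v)/3)*v) + 1 = (V² + (⅓ + 2*v/3)*v) + 1 = (V² + v*(⅓ + 2*v/3)) + 1 = 1 + V² + v*(⅓ + 2*v/3))
N(-10, 1)*(-130) + 84 = (1 + (-10)² + (⅓)*1*(1 + 2*1))*(-130) + 84 = (1 + 100 + (⅓)*1*(1 + 2))*(-130) + 84 = (1 + 100 + (⅓)*1*3)*(-130) + 84 = (1 + 100 + 1)*(-130) + 84 = 102*(-130) + 84 = -13260 + 84 = -13176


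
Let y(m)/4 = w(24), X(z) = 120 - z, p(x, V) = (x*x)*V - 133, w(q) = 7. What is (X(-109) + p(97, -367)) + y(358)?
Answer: -3452979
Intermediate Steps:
p(x, V) = -133 + V*x² (p(x, V) = x²*V - 133 = V*x² - 133 = -133 + V*x²)
y(m) = 28 (y(m) = 4*7 = 28)
(X(-109) + p(97, -367)) + y(358) = ((120 - 1*(-109)) + (-133 - 367*97²)) + 28 = ((120 + 109) + (-133 - 367*9409)) + 28 = (229 + (-133 - 3453103)) + 28 = (229 - 3453236) + 28 = -3453007 + 28 = -3452979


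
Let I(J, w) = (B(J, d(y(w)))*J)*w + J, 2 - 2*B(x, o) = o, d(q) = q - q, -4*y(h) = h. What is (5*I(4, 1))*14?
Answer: 560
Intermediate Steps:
y(h) = -h/4
d(q) = 0
B(x, o) = 1 - o/2
I(J, w) = J + J*w (I(J, w) = ((1 - 1/2*0)*J)*w + J = ((1 + 0)*J)*w + J = (1*J)*w + J = J*w + J = J + J*w)
(5*I(4, 1))*14 = (5*(4*(1 + 1)))*14 = (5*(4*2))*14 = (5*8)*14 = 40*14 = 560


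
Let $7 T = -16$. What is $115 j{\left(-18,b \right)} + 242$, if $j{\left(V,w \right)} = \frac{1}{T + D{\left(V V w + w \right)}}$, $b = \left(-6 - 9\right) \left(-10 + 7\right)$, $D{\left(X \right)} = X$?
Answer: $\frac{24771683}{102359} \approx 242.01$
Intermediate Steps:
$b = 45$ ($b = \left(-15\right) \left(-3\right) = 45$)
$T = - \frac{16}{7}$ ($T = \frac{1}{7} \left(-16\right) = - \frac{16}{7} \approx -2.2857$)
$j{\left(V,w \right)} = \frac{1}{- \frac{16}{7} + w + w V^{2}}$ ($j{\left(V,w \right)} = \frac{1}{- \frac{16}{7} + \left(V V w + w\right)} = \frac{1}{- \frac{16}{7} + \left(V^{2} w + w\right)} = \frac{1}{- \frac{16}{7} + \left(w V^{2} + w\right)} = \frac{1}{- \frac{16}{7} + \left(w + w V^{2}\right)} = \frac{1}{- \frac{16}{7} + w + w V^{2}}$)
$115 j{\left(-18,b \right)} + 242 = 115 \frac{7}{-16 + 7 \cdot 45 \left(1 + \left(-18\right)^{2}\right)} + 242 = 115 \frac{7}{-16 + 7 \cdot 45 \left(1 + 324\right)} + 242 = 115 \frac{7}{-16 + 7 \cdot 45 \cdot 325} + 242 = 115 \frac{7}{-16 + 102375} + 242 = 115 \cdot \frac{7}{102359} + 242 = \frac{805}{102359} + 242 = \frac{24771683}{102359}$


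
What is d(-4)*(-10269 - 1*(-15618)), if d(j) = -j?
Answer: 21396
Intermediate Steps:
d(-4)*(-10269 - 1*(-15618)) = (-1*(-4))*(-10269 - 1*(-15618)) = 4*(-10269 + 15618) = 4*5349 = 21396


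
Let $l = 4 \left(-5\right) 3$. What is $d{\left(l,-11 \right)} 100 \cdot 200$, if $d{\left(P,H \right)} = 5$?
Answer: $100000$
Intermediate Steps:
$l = -60$ ($l = \left(-20\right) 3 = -60$)
$d{\left(l,-11 \right)} 100 \cdot 200 = 5 \cdot 100 \cdot 200 = 500 \cdot 200 = 100000$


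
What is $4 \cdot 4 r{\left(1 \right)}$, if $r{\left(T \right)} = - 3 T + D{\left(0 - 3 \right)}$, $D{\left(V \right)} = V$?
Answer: $-96$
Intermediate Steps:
$r{\left(T \right)} = -3 - 3 T$ ($r{\left(T \right)} = - 3 T + \left(0 - 3\right) = - 3 T - 3 = -3 - 3 T$)
$4 \cdot 4 r{\left(1 \right)} = 4 \cdot 4 \left(-3 - 3\right) = 16 \left(-3 - 3\right) = 16 \left(-6\right) = -96$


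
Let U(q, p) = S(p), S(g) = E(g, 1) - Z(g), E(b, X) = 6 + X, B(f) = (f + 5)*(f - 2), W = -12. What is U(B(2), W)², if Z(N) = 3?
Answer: 16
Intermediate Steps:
B(f) = (-2 + f)*(5 + f) (B(f) = (5 + f)*(-2 + f) = (-2 + f)*(5 + f))
S(g) = 4 (S(g) = (6 + 1) - 1*3 = 7 - 3 = 4)
U(q, p) = 4
U(B(2), W)² = 4² = 16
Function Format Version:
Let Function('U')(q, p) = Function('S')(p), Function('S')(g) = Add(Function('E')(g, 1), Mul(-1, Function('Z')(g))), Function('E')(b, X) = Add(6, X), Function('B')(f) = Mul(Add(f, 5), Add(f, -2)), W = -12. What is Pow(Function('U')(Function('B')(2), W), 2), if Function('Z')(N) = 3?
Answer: 16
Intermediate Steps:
Function('B')(f) = Mul(Add(-2, f), Add(5, f)) (Function('B')(f) = Mul(Add(5, f), Add(-2, f)) = Mul(Add(-2, f), Add(5, f)))
Function('S')(g) = 4 (Function('S')(g) = Add(Add(6, 1), Mul(-1, 3)) = Add(7, -3) = 4)
Function('U')(q, p) = 4
Pow(Function('U')(Function('B')(2), W), 2) = Pow(4, 2) = 16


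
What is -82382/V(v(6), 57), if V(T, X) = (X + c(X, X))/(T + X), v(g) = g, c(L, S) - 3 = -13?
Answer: -5190066/47 ≈ -1.1043e+5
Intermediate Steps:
c(L, S) = -10 (c(L, S) = 3 - 13 = -10)
V(T, X) = (-10 + X)/(T + X) (V(T, X) = (X - 10)/(T + X) = (-10 + X)/(T + X))
-82382/V(v(6), 57) = -82382*(6 + 57)/(-10 + 57) = -82382/(47/63) = -82382/((1/63)*47) = -82382/47/63 = -82382*63/47 = -5190066/47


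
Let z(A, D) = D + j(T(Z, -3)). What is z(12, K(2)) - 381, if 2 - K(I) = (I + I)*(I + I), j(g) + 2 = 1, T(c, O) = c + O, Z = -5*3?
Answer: -396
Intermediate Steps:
Z = -15
T(c, O) = O + c
j(g) = -1 (j(g) = -2 + 1 = -1)
K(I) = 2 - 4*I² (K(I) = 2 - (I + I)*(I + I) = 2 - 2*I*2*I = 2 - 4*I²)
z(A, D) = -1 + D (z(A, D) = D - 1 = -1 + D)
z(12, K(2)) - 381 = (-1 + (2 - 4*2²)) - 381 = (-1 + (2 - 4*4)) - 381 = (-1 + (2 - 16)) - 381 = (-1 - 14) - 381 = -15 - 381 = -396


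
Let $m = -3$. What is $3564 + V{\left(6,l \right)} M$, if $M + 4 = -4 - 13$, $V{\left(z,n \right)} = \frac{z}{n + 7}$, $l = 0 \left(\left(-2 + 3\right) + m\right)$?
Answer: $3546$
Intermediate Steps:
$l = 0$ ($l = 0 \left(\left(-2 + 3\right) - 3\right) = 0 \left(1 - 3\right) = 0 \left(-2\right) = 0$)
$V{\left(z,n \right)} = \frac{z}{7 + n}$
$M = -21$ ($M = -4 - 17 = -21$)
$3564 + V{\left(6,l \right)} M = 3564 + \frac{6}{7 + 0} \left(-21\right) = 3564 + \frac{6}{7} \left(-21\right) = 3564 - 18 = 3546$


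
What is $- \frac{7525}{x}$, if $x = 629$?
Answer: $- \frac{7525}{629} \approx -11.963$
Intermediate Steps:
$- \frac{7525}{x} = - \frac{7525}{629}$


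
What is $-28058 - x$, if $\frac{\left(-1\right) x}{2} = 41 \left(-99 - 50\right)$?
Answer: $-40276$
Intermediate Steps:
$x = 12218$ ($x = - 2 \cdot 41 \left(-99 - 50\right) = - 2 \cdot 41 \left(-149\right) = \left(-2\right) \left(-6109\right) = 12218$)
$-28058 - x = -28058 - 12218 = -40276$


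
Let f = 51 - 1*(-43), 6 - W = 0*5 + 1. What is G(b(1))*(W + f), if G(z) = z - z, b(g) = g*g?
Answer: 0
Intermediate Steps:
b(g) = g**2
G(z) = 0
W = 5 (W = 6 - (0*5 + 1) = 6 - (0 + 1) = 6 - 1*1 = 6 - 1 = 5)
f = 94 (f = 51 + 43 = 94)
G(b(1))*(W + f) = 0*(5 + 94) = 0*99 = 0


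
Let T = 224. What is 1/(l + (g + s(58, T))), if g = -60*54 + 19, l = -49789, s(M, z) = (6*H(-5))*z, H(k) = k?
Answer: -1/59730 ≈ -1.6742e-5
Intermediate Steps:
s(M, z) = -30*z (s(M, z) = (6*(-5))*z = -30*z)
g = -3221 (g = -3240 + 19 = -3221)
1/(l + (g + s(58, T))) = 1/(-49789 + (-3221 - 30*224)) = 1/(-49789 + (-3221 - 6720)) = 1/(-49789 - 9941) = 1/(-59730) = -1/59730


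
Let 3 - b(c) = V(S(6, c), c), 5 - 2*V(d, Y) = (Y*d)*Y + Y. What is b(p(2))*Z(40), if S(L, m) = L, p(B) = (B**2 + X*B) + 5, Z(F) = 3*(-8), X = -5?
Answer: -72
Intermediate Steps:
Z(F) = -24
p(B) = 5 + B**2 - 5*B (p(B) = (B**2 - 5*B) + 5 = 5 + B**2 - 5*B)
V(d, Y) = 5/2 - Y/2 - d*Y**2/2 (V(d, Y) = 5/2 - ((Y*d)*Y + Y)/2 = 5/2 - (d*Y**2 + Y)/2 = 5/2 - (Y + d*Y**2)/2 = 5/2 + (-Y/2 - d*Y**2/2) = 5/2 - Y/2 - d*Y**2/2)
b(c) = 1/2 + c/2 + 3*c**2 (b(c) = 3 - (5/2 - c/2 - 1/2*6*c**2) = 3 - (5/2 - c/2 - 3*c**2) = 3 - (5/2 - 3*c**2 - c/2) = 3 + (-5/2 + c/2 + 3*c**2) = 1/2 + c/2 + 3*c**2)
b(p(2))*Z(40) = (1/2 + (5 + 2**2 - 5*2)/2 + 3*(5 + 2**2 - 5*2)**2)*(-24) = (1/2 + (5 + 4 - 10)/2 + 3*(5 + 4 - 10)**2)*(-24) = (1/2 + (1/2)*(-1) + 3*(-1)**2)*(-24) = (1/2 - 1/2 + 3*1)*(-24) = (1/2 - 1/2 + 3)*(-24) = 3*(-24) = -72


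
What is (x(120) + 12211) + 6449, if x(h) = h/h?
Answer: 18661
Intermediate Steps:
x(h) = 1
(x(120) + 12211) + 6449 = (1 + 12211) + 6449 = 12212 + 6449 = 18661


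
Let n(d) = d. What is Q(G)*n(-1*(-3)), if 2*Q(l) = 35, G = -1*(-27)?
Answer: 105/2 ≈ 52.500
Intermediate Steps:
G = 27
Q(l) = 35/2 (Q(l) = (½)*35 = 35/2)
Q(G)*n(-1*(-3)) = 35*(-1*(-3))/2 = (35/2)*3 = 105/2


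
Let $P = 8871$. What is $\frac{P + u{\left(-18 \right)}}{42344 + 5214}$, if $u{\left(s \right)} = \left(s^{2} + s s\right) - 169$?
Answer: $\frac{4675}{23779} \approx 0.1966$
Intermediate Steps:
$u{\left(s \right)} = -169 + 2 s^{2}$ ($u{\left(s \right)} = \left(s^{2} + s^{2}\right) - 169 = 2 s^{2} - 169 = -169 + 2 s^{2}$)
$\frac{P + u{\left(-18 \right)}}{42344 + 5214} = \frac{8871 - \left(169 - 2 \left(-18\right)^{2}\right)}{42344 + 5214} = \frac{8871 + \left(-169 + 2 \cdot 324\right)}{47558} = \left(8871 + \left(-169 + 648\right)\right) \frac{1}{47558} = \left(8871 + 479\right) \frac{1}{47558} = 9350 \cdot \frac{1}{47558} = \frac{4675}{23779}$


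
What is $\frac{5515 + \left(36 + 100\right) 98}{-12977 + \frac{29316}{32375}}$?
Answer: $- \frac{87148875}{60014437} \approx -1.4521$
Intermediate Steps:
$\frac{5515 + \left(36 + 100\right) 98}{-12977 + \frac{29316}{32375}} = \frac{5515 + 136 \cdot 98}{-12977 + 29316 \cdot \frac{1}{32375}} = \frac{5515 + 13328}{-12977 + \frac{4188}{4625}} = \frac{18843}{- \frac{60014437}{4625}} = 18843 \left(- \frac{4625}{60014437}\right) = - \frac{87148875}{60014437}$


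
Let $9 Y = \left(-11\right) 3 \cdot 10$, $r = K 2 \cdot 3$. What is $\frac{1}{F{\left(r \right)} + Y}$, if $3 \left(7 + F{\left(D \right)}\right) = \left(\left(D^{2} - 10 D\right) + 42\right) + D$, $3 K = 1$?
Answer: $- \frac{3}{103} \approx -0.029126$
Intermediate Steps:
$K = \frac{1}{3}$ ($K = \frac{1}{3} \cdot 1 = \frac{1}{3} \approx 0.33333$)
$r = 2$ ($r = \frac{1}{3} \cdot 2 \cdot 3 = \frac{2}{3} \cdot 3 = 2$)
$Y = - \frac{110}{3}$ ($Y = \frac{\left(-11\right) 3 \cdot 10}{9} = \frac{\left(-33\right) 10}{9} = \frac{1}{9} \left(-330\right) = - \frac{110}{3} \approx -36.667$)
$F{\left(D \right)} = 7 - 3 D + \frac{D^{2}}{3}$ ($F{\left(D \right)} = -7 + \frac{\left(\left(D^{2} - 10 D\right) + 42\right) + D}{3} = -7 + \frac{\left(42 + D^{2} - 10 D\right) + D}{3} = -7 + \frac{42 + D^{2} - 9 D}{3} = -7 + \left(14 - 3 D + \frac{D^{2}}{3}\right) = 7 - 3 D + \frac{D^{2}}{3}$)
$\frac{1}{F{\left(r \right)} + Y} = \frac{1}{\left(7 - 6 + \frac{2^{2}}{3}\right) - \frac{110}{3}} = \frac{1}{\left(7 - 6 + \frac{1}{3} \cdot 4\right) - \frac{110}{3}} = \frac{1}{\left(7 - 6 + \frac{4}{3}\right) - \frac{110}{3}} = \frac{1}{\frac{7}{3} - \frac{110}{3}} = \frac{1}{- \frac{103}{3}} = - \frac{3}{103}$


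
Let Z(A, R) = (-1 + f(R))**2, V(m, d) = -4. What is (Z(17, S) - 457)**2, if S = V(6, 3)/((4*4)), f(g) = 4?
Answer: 200704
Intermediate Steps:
S = -1/4 (S = -4/(4*4) = -4/16 = -4*1/16 = -1/4 ≈ -0.25000)
Z(A, R) = 9 (Z(A, R) = (-1 + 4)**2 = 3**2 = 9)
(Z(17, S) - 457)**2 = (9 - 457)**2 = (-448)**2 = 200704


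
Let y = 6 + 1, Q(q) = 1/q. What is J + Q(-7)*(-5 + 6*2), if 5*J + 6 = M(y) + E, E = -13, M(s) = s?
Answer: -17/5 ≈ -3.4000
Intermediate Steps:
y = 7
J = -12/5 (J = -6/5 + (7 - 13)/5 = -6/5 + (⅕)*(-6) = -6/5 - 6/5 = -12/5 ≈ -2.4000)
J + Q(-7)*(-5 + 6*2) = -12/5 + (-5 + 6*2)/(-7) = -12/5 - (-5 + 12)/7 = -12/5 - ⅐*7 = -12/5 - 1 = -17/5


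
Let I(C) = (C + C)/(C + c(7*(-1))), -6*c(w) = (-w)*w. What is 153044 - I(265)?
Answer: 250835936/1639 ≈ 1.5304e+5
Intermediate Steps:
c(w) = w²/6 (c(w) = -(-w)*w/6 = -(-1)*w²/6 = w²/6)
I(C) = 2*C/(49/6 + C) (I(C) = (C + C)/(C + (7*(-1))²/6) = (2*C)/(C + (⅙)*(-7)²) = (2*C)/(C + (⅙)*49) = (2*C)/(C + 49/6) = (2*C)/(49/6 + C) = 2*C/(49/6 + C))
153044 - I(265) = 153044 - 12*265/(49 + 6*265) = 153044 - 12*265/(49 + 1590) = 153044 - 12*265/1639 = 153044 - 1*3180/1639 = 153044 - 3180/1639 = 250835936/1639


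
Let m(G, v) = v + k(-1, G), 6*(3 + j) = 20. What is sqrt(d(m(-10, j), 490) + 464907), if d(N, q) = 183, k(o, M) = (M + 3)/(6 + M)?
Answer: sqrt(465090) ≈ 681.97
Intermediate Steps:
j = 1/3 (j = -3 + (1/6)*20 = -3 + 10/3 = 1/3 ≈ 0.33333)
k(o, M) = (3 + M)/(6 + M)
m(G, v) = v + (3 + G)/(6 + G)
sqrt(d(m(-10, j), 490) + 464907) = sqrt(183 + 464907) = sqrt(465090)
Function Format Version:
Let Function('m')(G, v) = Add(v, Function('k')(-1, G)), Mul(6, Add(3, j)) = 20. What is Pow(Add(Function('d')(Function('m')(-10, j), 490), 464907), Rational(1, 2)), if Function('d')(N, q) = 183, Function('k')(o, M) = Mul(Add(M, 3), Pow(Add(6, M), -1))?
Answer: Pow(465090, Rational(1, 2)) ≈ 681.97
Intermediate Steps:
j = Rational(1, 3) (j = Add(-3, Mul(Rational(1, 6), 20)) = Add(-3, Rational(10, 3)) = Rational(1, 3) ≈ 0.33333)
Function('k')(o, M) = Mul(Pow(Add(6, M), -1), Add(3, M)) (Function('k')(o, M) = Mul(Add(3, M), Pow(Add(6, M), -1)) = Mul(Pow(Add(6, M), -1), Add(3, M)))
Function('m')(G, v) = Add(v, Mul(Pow(Add(6, G), -1), Add(3, G)))
Pow(Add(Function('d')(Function('m')(-10, j), 490), 464907), Rational(1, 2)) = Pow(Add(183, 464907), Rational(1, 2)) = Pow(465090, Rational(1, 2))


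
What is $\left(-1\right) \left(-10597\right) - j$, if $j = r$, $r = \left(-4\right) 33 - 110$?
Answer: $10839$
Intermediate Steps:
$r = -242$ ($r = -132 - 110 = -242$)
$j = -242$
$\left(-1\right) \left(-10597\right) - j = \left(-1\right) \left(-10597\right) - -242 = 10597 + 242 = 10839$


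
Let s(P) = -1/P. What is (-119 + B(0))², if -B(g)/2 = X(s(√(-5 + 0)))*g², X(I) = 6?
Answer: 14161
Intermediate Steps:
B(g) = -12*g²
(-119 + B(0))² = (-119 - 12*0²)² = (-119 - 12*0)² = (-119 + 0)² = (-119)² = 14161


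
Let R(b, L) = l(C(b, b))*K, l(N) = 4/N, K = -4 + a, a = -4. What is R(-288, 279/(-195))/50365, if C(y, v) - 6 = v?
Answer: 16/7101465 ≈ 2.2531e-6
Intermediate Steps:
K = -8 (K = -4 - 4 = -8)
C(y, v) = 6 + v
R(b, L) = -32/(6 + b) (R(b, L) = (4/(6 + b))*(-8) = -32/(6 + b))
R(-288, 279/(-195))/50365 = -32/(6 - 288)/50365 = -32/(-282)*(1/50365) = -32*(-1/282)*(1/50365) = (16/141)*(1/50365) = 16/7101465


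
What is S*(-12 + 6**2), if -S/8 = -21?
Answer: 4032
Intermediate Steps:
S = 168 (S = -8*(-21) = 168)
S*(-12 + 6**2) = 168*(-12 + 6**2) = 168*(-12 + 36) = 168*24 = 4032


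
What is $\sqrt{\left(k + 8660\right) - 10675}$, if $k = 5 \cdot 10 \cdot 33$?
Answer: $i \sqrt{365} \approx 19.105 i$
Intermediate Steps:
$k = 1650$ ($k = 50 \cdot 33 = 1650$)
$\sqrt{\left(k + 8660\right) - 10675} = \sqrt{\left(1650 + 8660\right) - 10675} = \sqrt{10310 - 10675} = \sqrt{-365} = i \sqrt{365}$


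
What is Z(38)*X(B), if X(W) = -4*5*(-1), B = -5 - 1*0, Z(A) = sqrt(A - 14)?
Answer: 40*sqrt(6) ≈ 97.980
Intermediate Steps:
Z(A) = sqrt(-14 + A)
B = -5 (B = -5 + 0 = -5)
X(W) = 20 (X(W) = -20*(-1) = 20)
Z(38)*X(B) = sqrt(-14 + 38)*20 = sqrt(24)*20 = (2*sqrt(6))*20 = 40*sqrt(6)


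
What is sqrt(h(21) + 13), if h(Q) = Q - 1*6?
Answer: 2*sqrt(7) ≈ 5.2915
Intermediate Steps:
h(Q) = -6 + Q (h(Q) = Q - 6 = -6 + Q)
sqrt(h(21) + 13) = sqrt((-6 + 21) + 13) = sqrt(15 + 13) = sqrt(28) = 2*sqrt(7)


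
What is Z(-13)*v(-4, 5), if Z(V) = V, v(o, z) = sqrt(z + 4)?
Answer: -39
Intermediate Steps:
v(o, z) = sqrt(4 + z)
Z(-13)*v(-4, 5) = -13*sqrt(4 + 5) = -13*sqrt(9) = -13*3 = -39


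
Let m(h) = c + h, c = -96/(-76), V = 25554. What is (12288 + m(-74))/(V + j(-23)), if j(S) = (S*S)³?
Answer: 232090/2813167417 ≈ 8.2501e-5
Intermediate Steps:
c = 24/19 (c = -96*(-1/76) = 24/19 ≈ 1.2632)
m(h) = 24/19 + h
j(S) = S⁶ (j(S) = (S²)³ = S⁶)
(12288 + m(-74))/(V + j(-23)) = (12288 + (24/19 - 74))/(25554 + (-23)⁶) = (12288 - 1382/19)/(25554 + 148035889) = (232090/19)/148061443 = (232090/19)*(1/148061443) = 232090/2813167417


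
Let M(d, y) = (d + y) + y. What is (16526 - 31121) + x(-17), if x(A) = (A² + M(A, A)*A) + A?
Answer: -13456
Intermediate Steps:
M(d, y) = d + 2*y
x(A) = A + 4*A² (x(A) = (A² + (A + 2*A)*A) + A = (A² + (3*A)*A) + A = (A² + 3*A²) + A = 4*A² + A = A + 4*A²)
(16526 - 31121) + x(-17) = (16526 - 31121) - 17*(1 + 4*(-17)) = -14595 - 17*(1 - 68) = -14595 - 17*(-67) = -14595 + 1139 = -13456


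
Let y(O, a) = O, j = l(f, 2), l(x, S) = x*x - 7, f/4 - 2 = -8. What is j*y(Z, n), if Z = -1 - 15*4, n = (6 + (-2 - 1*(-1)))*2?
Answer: -34709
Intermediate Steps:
f = -24 (f = 8 + 4*(-8) = 8 - 32 = -24)
l(x, S) = -7 + x**2 (l(x, S) = x**2 - 7 = -7 + x**2)
n = 10 (n = (6 + (-2 + 1))*2 = (6 - 1)*2 = 5*2 = 10)
j = 569 (j = -7 + (-24)**2 = -7 + 576 = 569)
Z = -61 (Z = -1 - 1*60 = -1 - 60 = -61)
j*y(Z, n) = 569*(-61) = -34709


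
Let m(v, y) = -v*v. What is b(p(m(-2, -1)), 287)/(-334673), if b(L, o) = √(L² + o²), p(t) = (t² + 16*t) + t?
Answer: -√85073/334673 ≈ -0.00087152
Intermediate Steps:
m(v, y) = -v²
p(t) = t² + 17*t
b(p(m(-2, -1)), 287)/(-334673) = √(((-1*(-2)²)*(17 - 1*(-2)²))² + 287²)/(-334673) = √(((-1*4)*(17 - 1*4))² + 82369)*(-1/334673) = √((-4*(17 - 4))² + 82369)*(-1/334673) = √((-4*13)² + 82369)*(-1/334673) = √((-52)² + 82369)*(-1/334673) = √(2704 + 82369)*(-1/334673) = √85073*(-1/334673) = -√85073/334673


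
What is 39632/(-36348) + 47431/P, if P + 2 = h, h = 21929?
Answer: 23750309/22138961 ≈ 1.0728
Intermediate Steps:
P = 21927 (P = -2 + 21929 = 21927)
39632/(-36348) + 47431/P = 39632/(-36348) + 47431/21927 = 39632*(-1/36348) + 47431*(1/21927) = -9908/9087 + 47431/21927 = 23750309/22138961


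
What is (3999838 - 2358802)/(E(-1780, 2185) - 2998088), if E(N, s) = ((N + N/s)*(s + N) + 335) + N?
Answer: -717132732/1625973401 ≈ -0.44105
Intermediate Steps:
E(N, s) = 335 + N + (N + s)*(N + N/s) (E(N, s) = ((N + N/s)*(N + s) + 335) + N = ((N + s)*(N + N/s) + 335) + N = (335 + (N + s)*(N + N/s)) + N = 335 + N + (N + s)*(N + N/s))
(3999838 - 2358802)/(E(-1780, 2185) - 2998088) = (3999838 - 2358802)/((335 + (-1780)**2 + 2*(-1780) - 1780*2185 + (-1780)**2/2185) - 2998088) = 1641036/((335 + 3168400 - 3560 - 3889300 + 3168400*(1/2185)) - 2998088) = 1641036/((335 + 3168400 - 3560 - 3889300 + 633680/437) - 2998088) = 1641036/(-315808945/437 - 2998088) = 1641036/(-1625973401/437) = 1641036*(-437/1625973401) = -717132732/1625973401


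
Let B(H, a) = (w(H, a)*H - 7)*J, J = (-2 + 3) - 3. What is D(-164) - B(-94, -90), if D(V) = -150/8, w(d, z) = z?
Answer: 67549/4 ≈ 16887.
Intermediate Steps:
D(V) = -75/4 (D(V) = -150*⅛ = -75/4)
J = -2 (J = 1 - 3 = -2)
B(H, a) = 14 - 2*H*a (B(H, a) = (a*H - 7)*(-2) = (H*a - 7)*(-2) = (-7 + H*a)*(-2) = 14 - 2*H*a)
D(-164) - B(-94, -90) = -75/4 - (14 - 2*(-94)*(-90)) = -75/4 - (14 - 16920) = -75/4 - 1*(-16906) = -75/4 + 16906 = 67549/4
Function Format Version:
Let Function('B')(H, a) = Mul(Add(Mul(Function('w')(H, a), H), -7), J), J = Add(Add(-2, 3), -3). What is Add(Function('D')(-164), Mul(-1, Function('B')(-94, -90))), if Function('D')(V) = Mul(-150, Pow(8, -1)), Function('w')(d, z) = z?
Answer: Rational(67549, 4) ≈ 16887.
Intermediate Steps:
Function('D')(V) = Rational(-75, 4) (Function('D')(V) = Mul(-150, Rational(1, 8)) = Rational(-75, 4))
J = -2 (J = Add(1, -3) = -2)
Function('B')(H, a) = Add(14, Mul(-2, H, a)) (Function('B')(H, a) = Mul(Add(Mul(a, H), -7), -2) = Mul(Add(Mul(H, a), -7), -2) = Mul(Add(-7, Mul(H, a)), -2) = Add(14, Mul(-2, H, a)))
Add(Function('D')(-164), Mul(-1, Function('B')(-94, -90))) = Add(Rational(-75, 4), Mul(-1, Add(14, Mul(-2, -94, -90)))) = Add(Rational(-75, 4), Mul(-1, Add(14, -16920))) = Add(Rational(-75, 4), Mul(-1, -16906)) = Add(Rational(-75, 4), 16906) = Rational(67549, 4)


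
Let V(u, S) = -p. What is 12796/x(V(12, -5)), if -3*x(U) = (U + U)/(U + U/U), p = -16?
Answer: -163149/8 ≈ -20394.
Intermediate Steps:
V(u, S) = 16 (V(u, S) = -1*(-16) = 16)
x(U) = -2*U/(3*(1 + U)) (x(U) = -(U + U)/(3*(U + U/U)) = -2*U/(3*(U + 1)) = -2*U/(3*(1 + U)))
12796/x(V(12, -5)) = 12796/((-2*16/(3 + 3*16))) = 12796/((-2*16/(3 + 48))) = 12796/((-2*16/51)) = 12796/((-2*16*1/51)) = 12796/(-32/51) = 12796*(-51/32) = -163149/8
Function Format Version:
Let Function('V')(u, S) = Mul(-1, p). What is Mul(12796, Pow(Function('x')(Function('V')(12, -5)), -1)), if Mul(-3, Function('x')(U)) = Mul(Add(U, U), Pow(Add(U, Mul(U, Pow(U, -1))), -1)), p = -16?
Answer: Rational(-163149, 8) ≈ -20394.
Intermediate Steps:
Function('V')(u, S) = 16 (Function('V')(u, S) = Mul(-1, -16) = 16)
Function('x')(U) = Mul(Rational(-2, 3), U, Pow(Add(1, U), -1)) (Function('x')(U) = Mul(Rational(-1, 3), Mul(Add(U, U), Pow(Add(U, Mul(U, Pow(U, -1))), -1))) = Mul(Rational(-1, 3), Mul(Mul(2, U), Pow(Add(U, 1), -1))) = Mul(Rational(-1, 3), Mul(Mul(2, U), Pow(Add(1, U), -1))) = Mul(Rational(-1, 3), Mul(2, U, Pow(Add(1, U), -1))) = Mul(Rational(-2, 3), U, Pow(Add(1, U), -1)))
Mul(12796, Pow(Function('x')(Function('V')(12, -5)), -1)) = Mul(12796, Pow(Mul(-2, 16, Pow(Add(3, Mul(3, 16)), -1)), -1)) = Mul(12796, Pow(Mul(-2, 16, Pow(Add(3, 48), -1)), -1)) = Mul(12796, Pow(Mul(-2, 16, Pow(51, -1)), -1)) = Mul(12796, Pow(Mul(-2, 16, Rational(1, 51)), -1)) = Mul(12796, Pow(Rational(-32, 51), -1)) = Mul(12796, Rational(-51, 32)) = Rational(-163149, 8)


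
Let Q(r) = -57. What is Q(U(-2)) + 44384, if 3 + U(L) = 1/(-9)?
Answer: 44327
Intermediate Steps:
U(L) = -28/9 (U(L) = -3 + 1/(-9) = -3 - 1/9 = -28/9)
Q(U(-2)) + 44384 = -57 + 44384 = 44327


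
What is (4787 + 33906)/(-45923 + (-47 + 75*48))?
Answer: -38693/42370 ≈ -0.91322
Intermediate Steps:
(4787 + 33906)/(-45923 + (-47 + 75*48)) = 38693/(-45923 + (-47 + 3600)) = 38693/(-45923 + 3553) = 38693/(-42370) = 38693*(-1/42370) = -38693/42370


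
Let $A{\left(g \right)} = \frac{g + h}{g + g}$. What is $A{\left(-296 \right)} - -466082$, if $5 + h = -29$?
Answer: $\frac{137960437}{296} \approx 4.6608 \cdot 10^{5}$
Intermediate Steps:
$h = -34$ ($h = -5 - 29 = -34$)
$A{\left(g \right)} = \frac{-34 + g}{2 g}$ ($A{\left(g \right)} = \frac{g - 34}{g + g} = \frac{-34 + g}{2 g}$)
$A{\left(-296 \right)} - -466082 = \frac{-34 - 296}{2 \left(-296\right)} - -466082 = \frac{1}{2} \left(- \frac{1}{296}\right) \left(-330\right) + 466082 = \frac{165}{296} + 466082 = \frac{137960437}{296}$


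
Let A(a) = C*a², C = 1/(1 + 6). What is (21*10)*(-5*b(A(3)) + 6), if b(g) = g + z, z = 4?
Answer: -4290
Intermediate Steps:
C = ⅐ (C = 1/7 = ⅐ ≈ 0.14286)
A(a) = a²/7
b(g) = 4 + g (b(g) = g + 4 = 4 + g)
(21*10)*(-5*b(A(3)) + 6) = (21*10)*(-5*(4 + (⅐)*3²) + 6) = 210*(-5*(4 + (⅐)*9) + 6) = 210*(-5*(4 + 9/7) + 6) = 210*(-5*37/7 + 6) = 210*(-185/7 + 6) = 210*(-143/7) = -4290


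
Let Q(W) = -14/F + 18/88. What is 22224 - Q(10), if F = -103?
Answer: 100717625/4532 ≈ 22224.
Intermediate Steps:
Q(W) = 1543/4532 (Q(W) = -14/(-103) + 18/88 = -14*(-1/103) + 18*(1/88) = 14/103 + 9/44 = 1543/4532)
22224 - Q(10) = 22224 - 1*1543/4532 = 22224 - 1543/4532 = 100717625/4532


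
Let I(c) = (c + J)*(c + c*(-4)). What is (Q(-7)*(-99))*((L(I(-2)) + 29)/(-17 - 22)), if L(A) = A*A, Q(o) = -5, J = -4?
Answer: -218625/13 ≈ -16817.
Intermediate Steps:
I(c) = -3*c*(-4 + c) (I(c) = (c - 4)*(c + c*(-4)) = (-4 + c)*(c - 4*c) = (-4 + c)*(-3*c) = -3*c*(-4 + c))
L(A) = A²
(Q(-7)*(-99))*((L(I(-2)) + 29)/(-17 - 22)) = (-5*(-99))*(((3*(-2)*(4 - 1*(-2)))² + 29)/(-17 - 22)) = 495*(((3*(-2)*(4 + 2))² + 29)/(-39)) = 495*(((3*(-2)*6)² + 29)*(-1/39)) = 495*(((-36)² + 29)*(-1/39)) = 495*((1296 + 29)*(-1/39)) = 495*(1325*(-1/39)) = 495*(-1325/39) = -218625/13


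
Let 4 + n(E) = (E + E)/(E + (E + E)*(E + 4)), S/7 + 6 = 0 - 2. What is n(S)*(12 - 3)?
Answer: -3726/103 ≈ -36.175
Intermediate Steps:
S = -56 (S = -42 + 7*(0 - 2) = -42 + 7*(-2) = -42 - 14 = -56)
n(E) = -4 + 2*E/(E + 2*E*(4 + E)) (n(E) = -4 + (E + E)/(E + (E + E)*(E + 4)) = -4 + (2*E)/(E + (2*E)*(4 + E)) = -4 + (2*E)/(E + 2*E*(4 + E)) = -4 + 2*E/(E + 2*E*(4 + E)))
n(S)*(12 - 3) = (2*(-17 - 4*(-56))/(9 + 2*(-56)))*(12 - 3) = (2*(-17 + 224)/(9 - 112))*9 = (2*207/(-103))*9 = (2*(-1/103)*207)*9 = -414/103*9 = -3726/103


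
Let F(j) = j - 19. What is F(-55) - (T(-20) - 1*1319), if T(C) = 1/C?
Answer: 24901/20 ≈ 1245.1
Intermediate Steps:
F(j) = -19 + j
F(-55) - (T(-20) - 1*1319) = (-19 - 55) - (1/(-20) - 1*1319) = -74 - (-1/20 - 1319) = -74 - 1*(-26381/20) = -74 + 26381/20 = 24901/20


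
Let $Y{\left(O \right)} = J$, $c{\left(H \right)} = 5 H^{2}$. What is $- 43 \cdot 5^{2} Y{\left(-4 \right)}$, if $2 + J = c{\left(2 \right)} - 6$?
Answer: $-12900$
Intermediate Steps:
$J = 12$ ($J = -2 + \left(5 \cdot 2^{2} - 6\right) = -2 + \left(5 \cdot 4 - 6\right) = -2 + \left(20 - 6\right) = -2 + 14 = 12$)
$Y{\left(O \right)} = 12$
$- 43 \cdot 5^{2} Y{\left(-4 \right)} = - 43 \cdot 5^{2} \cdot 12 = \left(-43\right) 25 \cdot 12 = \left(-1075\right) 12 = -12900$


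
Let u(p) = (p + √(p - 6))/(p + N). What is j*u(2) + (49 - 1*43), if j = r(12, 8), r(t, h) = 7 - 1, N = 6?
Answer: 15/2 + 3*I/2 ≈ 7.5 + 1.5*I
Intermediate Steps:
r(t, h) = 6
j = 6
u(p) = (p + √(-6 + p))/(6 + p) (u(p) = (p + √(p - 6))/(p + 6) = (p + √(-6 + p))/(6 + p))
j*u(2) + (49 - 1*43) = 6*((2 + √(-6 + 2))/(6 + 2)) + (49 - 1*43) = 6*((2 + √(-4))/8) + (49 - 43) = 6*((2 + 2*I)/8) + 6 = 6*(¼ + I/4) + 6 = (3/2 + 3*I/2) + 6 = 15/2 + 3*I/2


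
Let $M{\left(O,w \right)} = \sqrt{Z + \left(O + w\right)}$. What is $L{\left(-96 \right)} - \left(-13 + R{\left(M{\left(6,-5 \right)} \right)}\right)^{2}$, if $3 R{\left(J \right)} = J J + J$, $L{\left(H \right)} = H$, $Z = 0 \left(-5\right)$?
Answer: $- \frac{2233}{9} \approx -248.11$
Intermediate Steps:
$Z = 0$
$M{\left(O,w \right)} = \sqrt{O + w}$ ($M{\left(O,w \right)} = \sqrt{0 + \left(O + w\right)} = \sqrt{O + w}$)
$R{\left(J \right)} = \frac{J}{3} + \frac{J^{2}}{3}$ ($R{\left(J \right)} = \frac{J J + J}{3} = \frac{J^{2} + J}{3} = \frac{J + J^{2}}{3} = \frac{J}{3} + \frac{J^{2}}{3}$)
$L{\left(-96 \right)} - \left(-13 + R{\left(M{\left(6,-5 \right)} \right)}\right)^{2} = -96 - \left(-13 + \frac{\sqrt{6 - 5} \left(1 + \sqrt{6 - 5}\right)}{3}\right)^{2} = -96 - \left(-13 + \frac{\sqrt{1} \left(1 + \sqrt{1}\right)}{3}\right)^{2} = -96 - \left(-13 + \frac{1}{3} \cdot 1 \left(1 + 1\right)\right)^{2} = -96 - \left(-13 + \frac{1}{3} \cdot 1 \cdot 2\right)^{2} = -96 - \left(-13 + \frac{2}{3}\right)^{2} = -96 - \left(- \frac{37}{3}\right)^{2} = -96 - \frac{1369}{9} = - \frac{2233}{9}$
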